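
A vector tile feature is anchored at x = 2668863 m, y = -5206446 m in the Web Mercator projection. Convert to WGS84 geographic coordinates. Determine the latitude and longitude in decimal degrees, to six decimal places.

R = 6378137 m. λ = x/R = 23.97480424°.
φ = 2·arctan(exp(y/R)) − 90° = 2·arctan(0.44207) − 90° = -42.30280073°.

lat -42.302801°, lon 23.974804°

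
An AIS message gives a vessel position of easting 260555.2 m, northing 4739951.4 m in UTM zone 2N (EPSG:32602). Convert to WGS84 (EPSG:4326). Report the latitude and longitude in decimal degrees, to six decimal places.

lat 42.774700°, lon -173.926900°

Zone 2N: λ₀ = -171°, k₀ = 0.9996, false easting 500000 m.
Meridian distance M = (N − FN)/k₀ = 4741848.1 m.
Inverse transverse Mercator on WGS84 gives φ = 42.77469988°, λ = -173.92689961°.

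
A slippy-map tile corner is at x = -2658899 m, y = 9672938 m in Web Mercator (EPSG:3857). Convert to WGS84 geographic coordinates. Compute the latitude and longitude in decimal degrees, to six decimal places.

lat 65.244001°, lon -23.885296°

R = 6378137 m. λ = x/R = -23.88529611°.
φ = 2·arctan(exp(y/R)) − 90° = 2·arctan(4.55660) − 90° = 65.24400133°.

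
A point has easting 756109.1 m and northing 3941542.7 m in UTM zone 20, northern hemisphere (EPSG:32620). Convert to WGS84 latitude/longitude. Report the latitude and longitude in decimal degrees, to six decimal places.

Zone 20N: λ₀ = -63°, k₀ = 0.9996, false easting 500000 m.
Meridian distance M = (N − FN)/k₀ = 3943119.9 m.
Inverse transverse Mercator on WGS84 gives φ = 35.58449960°, λ = -60.17350012°.

lat 35.584500°, lon -60.173500°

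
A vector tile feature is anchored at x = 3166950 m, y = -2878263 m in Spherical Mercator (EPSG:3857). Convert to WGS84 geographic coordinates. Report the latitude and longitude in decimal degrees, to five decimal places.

lat -25.02050°, lon 28.44920°

R = 6378137 m. λ = x/R = 28.44919589°.
φ = 2·arctan(exp(y/R)) − 90° = 2·arctan(0.63682) − 90° = -25.02050165°.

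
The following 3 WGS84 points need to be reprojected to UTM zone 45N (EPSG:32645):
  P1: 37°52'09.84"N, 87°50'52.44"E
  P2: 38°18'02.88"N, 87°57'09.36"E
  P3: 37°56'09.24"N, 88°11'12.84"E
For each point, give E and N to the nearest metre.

P1: E 574576 m, N 4191664 m; P2: E 583294 m, N 4239619 m; P3: E 604299 m, N 4199367 m

UTM zone 45N: λ₀ = 87°, k₀ = 0.9996.
P1 (37.8694°, 87.8479°) → (574575.859, 4191663.590) m.
P2 (38.3008°, 87.9526°) → (583293.859, 4239619.440) m.
P3 (37.9359°, 88.1869°) → (604299.127, 4199367.227) m.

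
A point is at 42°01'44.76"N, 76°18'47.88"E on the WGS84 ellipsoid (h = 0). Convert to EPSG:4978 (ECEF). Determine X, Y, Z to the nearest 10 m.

WGS84: a = 6378137 m, e² = 0.006694380; N(φ) = a/√(1−e²sin²φ) = 6387728.012 m.
X = (N+h)·cosφ·cosλ = 1122687.952 m; Y = (N+h)·cosφ·sinλ = 4610101.552 m; Z = (N(1−e²)+h)·sinφ = 4248005.310 m.

X 1122690 m, Y 4610100 m, Z 4248010 m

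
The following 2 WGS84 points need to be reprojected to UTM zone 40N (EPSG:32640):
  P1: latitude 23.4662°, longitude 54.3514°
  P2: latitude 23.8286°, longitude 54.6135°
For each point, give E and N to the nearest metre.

P1: E 229442 m, N 2597621 m; P2: E 256898 m, N 2637297 m

UTM zone 40N: λ₀ = 57°, k₀ = 0.9996.
P1 (23.4662°, 54.3514°) → (229442.284, 2597620.897) m.
P2 (23.8286°, 54.6135°) → (256898.441, 2637296.594) m.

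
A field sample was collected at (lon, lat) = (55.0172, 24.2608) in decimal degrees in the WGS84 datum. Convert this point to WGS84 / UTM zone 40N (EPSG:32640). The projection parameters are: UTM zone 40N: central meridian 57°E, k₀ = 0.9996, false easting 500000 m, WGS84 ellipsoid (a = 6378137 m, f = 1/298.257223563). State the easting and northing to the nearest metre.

E 298709 m, N 2684533 m

Zone 40 central meridian λ₀ = 6×40 − 183 = 57°; Δλ = -1.9828°.
Transverse Mercator on WGS84 with k₀ = 0.9996 gives E = 298708.992 m, N = 2684532.728 m.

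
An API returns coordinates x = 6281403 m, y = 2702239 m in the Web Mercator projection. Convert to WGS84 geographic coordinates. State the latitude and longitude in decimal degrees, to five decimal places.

lat 23.57940°, lon 56.42680°

R = 6378137 m. λ = x/R = 56.42680321°.
φ = 2·arctan(exp(y/R)) − 90° = 2·arctan(1.52756) − 90° = 23.57939767°.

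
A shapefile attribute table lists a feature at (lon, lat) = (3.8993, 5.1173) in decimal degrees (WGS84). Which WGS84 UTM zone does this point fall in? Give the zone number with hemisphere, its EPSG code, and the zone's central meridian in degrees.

Zone 31N (EPSG:32631), central meridian 3°

UTM zone = ⌊(λ + 180)/6⌋ + 1; 3.8993° ∈ [0°, 6°) → zone 31.
Hemisphere: N (φ ≥ 0).
Central meridian λ₀ = 6×31 − 183 = 3°.
EPSG code: 32631.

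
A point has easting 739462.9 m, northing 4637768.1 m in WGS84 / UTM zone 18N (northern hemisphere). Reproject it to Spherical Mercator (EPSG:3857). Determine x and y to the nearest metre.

Unproject from UTM 18N (λ₀ = -75°) → φ = 41.85559961°, λ = -72.11520012°.
Web Mercator (R = 6378137 m): x = -8027827.355 m, y = 5139373.449 m.

x -8027827 m, y 5139373 m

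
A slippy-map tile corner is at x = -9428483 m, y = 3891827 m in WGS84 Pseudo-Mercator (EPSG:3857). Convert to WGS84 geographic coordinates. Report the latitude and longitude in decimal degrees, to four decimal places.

R = 6378137 m. λ = x/R = -84.69750385°.
φ = 2·arctan(exp(y/R)) − 90° = 2·arctan(1.84077) − 90° = 32.97380100°.

lat 32.9738°, lon -84.6975°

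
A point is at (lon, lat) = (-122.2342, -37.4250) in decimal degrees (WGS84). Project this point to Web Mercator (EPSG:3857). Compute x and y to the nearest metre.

x -13607049 m, y -4498513 m

Web Mercator is spherical with R = a = 6378137 m.
x = R·λ = 6378137 × -2.133389249 = -13607048.902 m.
y = R·ln tan(π/4 + φ/2) = 6378137 × -0.705302040 = -4498513.036 m.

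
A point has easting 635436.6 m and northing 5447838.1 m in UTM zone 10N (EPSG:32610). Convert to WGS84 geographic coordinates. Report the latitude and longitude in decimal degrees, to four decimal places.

lat 49.1684°, lon -121.1420°

Zone 10N: λ₀ = -123°, k₀ = 0.9996, false easting 500000 m.
Meridian distance M = (N − FN)/k₀ = 5450018.1 m.
Inverse transverse Mercator on WGS84 gives φ = 49.16839989°, λ = -121.14200064°.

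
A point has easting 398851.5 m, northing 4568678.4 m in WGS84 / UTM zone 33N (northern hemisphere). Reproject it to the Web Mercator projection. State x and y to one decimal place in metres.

Unproject from UTM 33N (λ₀ = 15°) → φ = 41.26319974°, λ = 13.79250047°.
Web Mercator (R = 6378137 m): x = 1535374.129 m, y = 5051241.423 m.

x 1535374.1 m, y 5051241.4 m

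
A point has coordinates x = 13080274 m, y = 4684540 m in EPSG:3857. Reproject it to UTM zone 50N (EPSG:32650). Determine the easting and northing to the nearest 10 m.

E 543640 m, N 4288080 m

Web Mercator inverse (R = 6378137 m) → φ = 38.74030174°, λ = 117.50210055°.
UTM 50N forward: E = 543636.375 m, N = 4288077.883 m.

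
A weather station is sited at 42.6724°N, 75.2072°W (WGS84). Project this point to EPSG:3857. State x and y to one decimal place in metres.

Web Mercator is spherical with R = a = 6378137 m.
x = R·λ = 6378137 × -1.312613261 = -8372027.208 m.
y = R·ln tan(π/4 + φ/2) = 6378137 × 0.825043422 = 5262239.980 m.

x -8372027.2 m, y 5262240.0 m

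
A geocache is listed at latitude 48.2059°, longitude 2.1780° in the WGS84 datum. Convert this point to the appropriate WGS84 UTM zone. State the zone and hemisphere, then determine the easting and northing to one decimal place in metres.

Longitude 2.1780° lies in the 6° band [0°, 6°), giving zone 31; latitude is north of the equator, so 31N.
Zone 31 central meridian λ₀ = 6×31 − 183 = 3°; Δλ = -0.8220°.
Transverse Mercator on WGS84 with k₀ = 0.9996 gives E = 438927.116 m, N = 5339512.196 m.

Zone 31N: E 438927.1 m, N 5339512.2 m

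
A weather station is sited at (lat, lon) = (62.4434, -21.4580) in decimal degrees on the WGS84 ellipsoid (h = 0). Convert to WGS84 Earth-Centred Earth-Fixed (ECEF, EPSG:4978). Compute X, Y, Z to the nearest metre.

X 2753413 m, Y -1082267 m, Z 5631546 m

WGS84: a = 6378137 m, e² = 0.006694380; N(φ) = a/√(1−e²sin²φ) = 6394983.234 m.
X = (N+h)·cosφ·cosλ = 2753412.811 m; Y = (N+h)·cosφ·sinλ = -1082267.286 m; Z = (N(1−e²)+h)·sinφ = 5631545.838 m.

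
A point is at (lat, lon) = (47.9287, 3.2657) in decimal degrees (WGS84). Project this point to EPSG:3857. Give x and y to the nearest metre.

Web Mercator is spherical with R = a = 6378137 m.
x = R·λ = 6378137 × 0.056997217 = 363536.061 m.
y = R·ln tan(π/4 + φ/2) = 6378137 × 0.955608392 = 6095001.242 m.

x 363536 m, y 6095001 m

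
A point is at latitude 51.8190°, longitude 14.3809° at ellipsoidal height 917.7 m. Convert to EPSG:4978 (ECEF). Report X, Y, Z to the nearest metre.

WGS84: a = 6378137 m, e² = 0.006694380; N(φ) = a/√(1−e²sin²φ) = 6391369.369 m.
X = (N+h)·cosφ·cosλ = 3827565.505 m; Y = (N+h)·cosφ·sinλ = 981391.840 m; Z = (N(1−e²)+h)·sinφ = 4991100.813 m.

X 3827566 m, Y 981392 m, Z 4991101 m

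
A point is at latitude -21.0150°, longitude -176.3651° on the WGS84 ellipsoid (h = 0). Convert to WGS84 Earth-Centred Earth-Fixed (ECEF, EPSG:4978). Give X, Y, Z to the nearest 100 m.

X -5944500 m, Y -377600 m, Z -2272900 m

WGS84: a = 6378137 m, e² = 0.006694380; N(φ) = a/√(1−e²sin²φ) = 6380884.294 m.
X = (N+h)·cosφ·cosλ = -5944487.167 m; Y = (N+h)·cosφ·sinλ = -377630.810 m; Z = (N(1−e²)+h)·sinφ = -2272945.391 m.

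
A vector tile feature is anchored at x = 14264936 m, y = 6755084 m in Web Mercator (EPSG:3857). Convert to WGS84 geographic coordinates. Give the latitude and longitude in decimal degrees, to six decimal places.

lat 51.750201°, lon 128.144100°

R = 6378137 m. λ = x/R = 128.14410036°.
φ = 2·arctan(exp(y/R)) − 90° = 2·arctan(2.88377) − 90° = 51.75020097°.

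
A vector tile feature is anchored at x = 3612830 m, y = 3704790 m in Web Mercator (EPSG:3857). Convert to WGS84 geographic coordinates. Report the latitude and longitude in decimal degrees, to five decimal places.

lat 31.55310°, lon 32.45460°

R = 6378137 m. λ = x/R = 32.45460408°.
φ = 2·arctan(exp(y/R)) − 90° = 2·arctan(1.78757) − 90° = 31.55310030°.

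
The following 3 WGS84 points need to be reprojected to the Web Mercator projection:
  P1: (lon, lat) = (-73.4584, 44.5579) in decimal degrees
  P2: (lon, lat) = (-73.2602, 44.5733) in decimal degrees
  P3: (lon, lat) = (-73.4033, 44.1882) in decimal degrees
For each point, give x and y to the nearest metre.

P1: x -8177352 m, y 5552188 m; P2: x -8155288 m, y 5554595 m; P3: x -8171218 m, y 5494613 m

Web Mercator: x = R·λ, y = R·ln tan(π/4+φ/2), R = 6378137 m.
P1 (44.5579°, -73.4584°) → (-8177351.682, 5552188.351) m.
P2 (44.5733°, -73.2602°) → (-8155288.159, 5554594.591) m.
P3 (44.1882°, -73.4033°) → (-8171217.979, 5494612.909) m.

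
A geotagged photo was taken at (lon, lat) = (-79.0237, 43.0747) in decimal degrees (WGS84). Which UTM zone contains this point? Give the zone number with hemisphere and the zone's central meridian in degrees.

Zone 17N, central meridian -81°

UTM zone = ⌊(λ + 180)/6⌋ + 1; -79.0237° ∈ [-84°, -78°) → zone 17.
Hemisphere: N (φ ≥ 0).
Central meridian λ₀ = 6×17 − 183 = -81°.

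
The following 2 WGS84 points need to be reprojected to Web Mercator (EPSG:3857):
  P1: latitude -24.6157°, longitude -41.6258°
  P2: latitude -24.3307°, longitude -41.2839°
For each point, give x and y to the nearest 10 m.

Web Mercator: x = R·λ, y = R·ln tan(π/4+φ/2), R = 6378137 m.
P1 (-24.6157°, -41.6258°) → (-4633762.860, -2828615.339) m.
P2 (-24.3307°, -41.2839°) → (-4595702.726, -2793757.435) m.

P1: x -4633760 m, y -2828620 m; P2: x -4595700 m, y -2793760 m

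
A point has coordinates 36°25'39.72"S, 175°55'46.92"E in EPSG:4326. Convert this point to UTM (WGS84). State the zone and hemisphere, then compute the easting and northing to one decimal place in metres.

Longitude 175.9297° lies in the 6° band [174°, 180°), giving zone 60; latitude is south of the equator, so 60S.
Zone 60 central meridian λ₀ = 6×60 − 183 = 177°; Δλ = -1.0703°.
Transverse Mercator on WGS84 with k₀ = 0.9996 gives E = 404058.305 m, N = 5968079.516 m.

Zone 60S: E 404058.3 m, N 5968079.5 m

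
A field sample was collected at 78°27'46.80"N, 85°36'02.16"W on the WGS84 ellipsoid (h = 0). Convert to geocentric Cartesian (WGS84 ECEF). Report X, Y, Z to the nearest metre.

X 98168 m, Y -1275980 m, Z 6227480 m

WGS84: a = 6378137 m, e² = 0.006694380; N(φ) = a/√(1−e²sin²φ) = 6398731.193 m.
X = (N+h)·cosφ·cosλ = 98167.870 m; Y = (N+h)·cosφ·sinλ = -1275980.007 m; Z = (N(1−e²)+h)·sinφ = 6227479.577 m.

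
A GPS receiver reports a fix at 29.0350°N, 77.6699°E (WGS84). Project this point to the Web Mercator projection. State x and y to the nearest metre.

x 8646174 m, y 3380102 m

Web Mercator is spherical with R = a = 6378137 m.
x = R·λ = 6378137 × 1.355595485 = 8646173.718 m.
y = R·ln tan(π/4 + φ/2) = 6378137 × 0.529951223 = 3380101.505 m.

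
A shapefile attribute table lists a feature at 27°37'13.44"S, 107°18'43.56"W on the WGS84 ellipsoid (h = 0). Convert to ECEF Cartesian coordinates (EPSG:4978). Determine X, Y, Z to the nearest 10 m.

X -1682900 m, Y -5399150 m, Z -2939300 m

WGS84: a = 6378137 m, e² = 0.006694380; N(φ) = a/√(1−e²sin²φ) = 6382730.584 m.
X = (N+h)·cosφ·cosλ = -1682897.901 m; Y = (N+h)·cosφ·sinλ = -5399146.876 m; Z = (N(1−e²)+h)·sinφ = -2939298.140 m.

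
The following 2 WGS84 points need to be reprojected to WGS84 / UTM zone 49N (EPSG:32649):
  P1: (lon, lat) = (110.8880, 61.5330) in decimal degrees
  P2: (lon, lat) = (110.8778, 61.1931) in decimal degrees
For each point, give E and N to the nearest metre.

UTM zone 49N: λ₀ = 111°, k₀ = 0.9996.
P1 (61.5330°, 110.8880°) → (494044.153, 6822162.781) m.
P2 (61.1931°, 110.8778°) → (493430.873, 6784302.153) m.

P1: E 494044 m, N 6822163 m; P2: E 493431 m, N 6784302 m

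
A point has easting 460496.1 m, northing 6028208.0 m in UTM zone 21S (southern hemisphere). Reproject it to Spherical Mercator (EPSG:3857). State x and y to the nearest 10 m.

Unproject from UTM 21S (λ₀ = -57°) → φ = -35.88959955°, λ = -57.43770009°.
Web Mercator (R = 6378137 m): x = -6393935.527 m, y = -4285441.054 m.

x -6393940 m, y -4285440 m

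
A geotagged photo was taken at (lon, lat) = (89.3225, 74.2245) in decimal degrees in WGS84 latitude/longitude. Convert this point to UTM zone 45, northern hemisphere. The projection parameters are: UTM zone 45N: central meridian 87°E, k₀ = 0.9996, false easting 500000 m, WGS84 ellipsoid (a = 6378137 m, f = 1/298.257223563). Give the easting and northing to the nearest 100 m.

E 570500 m, N 8238500 m

Zone 45 central meridian λ₀ = 6×45 − 183 = 87°; Δλ = +2.3225°.
Transverse Mercator on WGS84 with k₀ = 0.9996 gives E = 570463.069 m, N = 8238458.929 m.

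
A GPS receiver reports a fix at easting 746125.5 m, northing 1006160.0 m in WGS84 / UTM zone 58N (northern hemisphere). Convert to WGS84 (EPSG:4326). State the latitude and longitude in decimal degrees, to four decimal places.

lat 9.0954°, lon 167.2393°

Zone 58N: λ₀ = 165°, k₀ = 0.9996, false easting 500000 m.
Meridian distance M = (N − FN)/k₀ = 1006562.6 m.
Inverse transverse Mercator on WGS84 gives φ = 9.09540035°, λ = 167.23929997°.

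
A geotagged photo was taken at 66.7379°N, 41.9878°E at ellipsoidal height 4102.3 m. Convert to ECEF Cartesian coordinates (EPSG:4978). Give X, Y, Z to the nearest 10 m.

X 1878830 m, Y 1690980 m, Z 5840700 m

WGS84: a = 6378137 m, e² = 0.006694380; N(φ) = a/√(1−e²sin²φ) = 6396232.651 m.
X = (N+h)·cosφ·cosλ = 1878833.090 m; Y = (N+h)·cosφ·sinλ = 1690984.652 m; Z = (N(1−e²)+h)·sinφ = 5840699.830 m.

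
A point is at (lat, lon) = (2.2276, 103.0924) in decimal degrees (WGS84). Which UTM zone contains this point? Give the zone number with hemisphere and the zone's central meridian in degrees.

Zone 48N, central meridian 105°

UTM zone = ⌊(λ + 180)/6⌋ + 1; 103.0924° ∈ [102°, 108°) → zone 48.
Hemisphere: N (φ ≥ 0).
Central meridian λ₀ = 6×48 − 183 = 105°.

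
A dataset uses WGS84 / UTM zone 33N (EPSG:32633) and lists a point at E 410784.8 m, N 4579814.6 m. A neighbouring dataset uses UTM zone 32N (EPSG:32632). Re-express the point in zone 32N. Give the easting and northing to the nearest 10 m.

E 912670 m, N 4591020 m

UTM 33N → geographic: φ = 41.36490028°, λ = 13.93329975°.
UTM 32N (λ₀ = 9°) forward: E = 912666.529 m, N = 4591021.848 m.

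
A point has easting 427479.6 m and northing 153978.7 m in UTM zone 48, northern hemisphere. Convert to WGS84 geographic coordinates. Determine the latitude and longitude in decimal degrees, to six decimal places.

lat 1.393000°, lon 104.348100°

Zone 48N: λ₀ = 105°, k₀ = 0.9996, false easting 500000 m.
Meridian distance M = (N − FN)/k₀ = 154040.3 m.
Inverse transverse Mercator on WGS84 gives φ = 1.39300010°, λ = 104.34810024°.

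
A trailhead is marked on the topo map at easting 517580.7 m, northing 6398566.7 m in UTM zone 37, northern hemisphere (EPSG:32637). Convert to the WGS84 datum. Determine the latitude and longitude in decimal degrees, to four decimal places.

Zone 37N: λ₀ = 39°, k₀ = 0.9996, false easting 500000 m.
Meridian distance M = (N − FN)/k₀ = 6401127.2 m.
Inverse transverse Mercator on WGS84 gives φ = 57.72890001°, λ = 39.29520028°.

lat 57.7289°, lon 39.2952°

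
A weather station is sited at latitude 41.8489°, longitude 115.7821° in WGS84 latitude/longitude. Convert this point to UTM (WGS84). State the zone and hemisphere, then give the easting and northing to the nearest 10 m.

Longitude 115.7821° lies in the 6° band [114°, 120°), giving zone 50; latitude is north of the equator, so 50N.
Zone 50 central meridian λ₀ = 6×50 − 183 = 117°; Δλ = -1.2179°.
Transverse Mercator on WGS84 with k₀ = 0.9996 gives E = 398897.304 m, N = 4633716.942 m.

Zone 50N: E 398900 m, N 4633720 m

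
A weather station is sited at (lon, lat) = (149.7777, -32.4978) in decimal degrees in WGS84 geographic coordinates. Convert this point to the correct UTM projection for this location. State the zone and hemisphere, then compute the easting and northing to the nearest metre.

Zone 55S: E 760985 m, N 6400984 m

Longitude 149.7777° lies in the 6° band [144°, 150°), giving zone 55; latitude is south of the equator, so 55S.
Zone 55 central meridian λ₀ = 6×55 − 183 = 147°; Δλ = +2.7777°.
Transverse Mercator on WGS84 with k₀ = 0.9996 gives E = 760984.724 m, N = 6400984.231 m.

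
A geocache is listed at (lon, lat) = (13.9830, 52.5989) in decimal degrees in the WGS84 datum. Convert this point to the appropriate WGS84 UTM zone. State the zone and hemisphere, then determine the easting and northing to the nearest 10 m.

Longitude 13.9830° lies in the 6° band [12°, 18°), giving zone 33; latitude is north of the equator, so 33N.
Zone 33 central meridian λ₀ = 6×33 − 183 = 15°; Δλ = -1.0170°.
Transverse Mercator on WGS84 with k₀ = 0.9996 gives E = 431118.882 m, N = 5828138.632 m.

Zone 33N: E 431120 m, N 5828140 m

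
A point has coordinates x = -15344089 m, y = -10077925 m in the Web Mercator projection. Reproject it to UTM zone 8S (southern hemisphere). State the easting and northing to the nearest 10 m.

Web Mercator inverse (R = 6378137 m) → φ = -66.72419979°, λ = -137.83829670°.
UTM 8S forward: E = 374878.048 m, N = 2596517.133 m.

E 374880 m, N 2596520 m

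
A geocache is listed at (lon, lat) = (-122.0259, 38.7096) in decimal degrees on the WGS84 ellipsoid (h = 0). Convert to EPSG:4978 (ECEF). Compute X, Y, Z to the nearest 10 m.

WGS84: a = 6378137 m, e² = 0.006694380; N(φ) = a/√(1−e²sin²φ) = 6386502.788 m.
X = (N+h)·cosφ·cosλ = -2642790.313 m; Y = (N+h)·cosφ·sinλ = -4225097.442 m; Z = (N(1−e²)+h)·sinφ = 3967212.013 m.

X -2642790 m, Y -4225100 m, Z 3967210 m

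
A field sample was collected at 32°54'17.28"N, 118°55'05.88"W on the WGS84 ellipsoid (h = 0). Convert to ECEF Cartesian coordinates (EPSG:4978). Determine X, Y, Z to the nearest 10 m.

X -2592000 m, Y -4691850 m, Z 3445100 m

WGS84: a = 6378137 m, e² = 0.006694380; N(φ) = a/√(1−e²sin²φ) = 6384446.710 m.
X = (N+h)·cosφ·cosλ = -2591997.492 m; Y = (N+h)·cosφ·sinλ = -4691852.856 m; Z = (N(1−e²)+h)·sinφ = 3445099.164 m.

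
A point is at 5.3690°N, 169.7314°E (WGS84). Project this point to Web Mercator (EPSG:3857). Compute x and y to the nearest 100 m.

Web Mercator is spherical with R = a = 6378137 m.
x = R·λ = 6378137 × 2.962371774 = 18894413.020 m.
y = R·ln tan(π/4 + φ/2) = 6378137 × 0.093844168 = 598550.963 m.

x 18894400 m, y 598600 m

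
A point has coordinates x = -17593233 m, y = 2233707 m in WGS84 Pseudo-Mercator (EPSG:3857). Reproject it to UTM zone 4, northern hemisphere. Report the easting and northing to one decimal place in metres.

E 600350.6 m, N 2174992.1 m

Web Mercator inverse (R = 6378137 m) → φ = 19.66770253°, λ = -158.04270101°.
UTM 4N forward: E = 600350.568 m, N = 2174992.124 m.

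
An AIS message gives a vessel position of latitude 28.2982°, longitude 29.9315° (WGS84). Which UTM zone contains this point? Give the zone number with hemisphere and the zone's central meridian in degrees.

UTM zone = ⌊(λ + 180)/6⌋ + 1; 29.9315° ∈ [24°, 30°) → zone 35.
Hemisphere: N (φ ≥ 0).
Central meridian λ₀ = 6×35 − 183 = 27°.

Zone 35N, central meridian 27°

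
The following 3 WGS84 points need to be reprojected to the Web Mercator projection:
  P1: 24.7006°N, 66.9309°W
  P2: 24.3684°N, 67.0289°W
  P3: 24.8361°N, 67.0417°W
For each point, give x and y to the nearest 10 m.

P1: x -7450710 m, y 2839010 m; P2: x -7461620 m, y 2798360 m; P3: x -7463050 m, y 2855630 m

Web Mercator: x = R·λ, y = R·ln tan(π/4+φ/2), R = 6378137 m.
P1 (24.7006°, -66.9309°) → (-7450713.706, 2839014.645) m.
P2 (24.3684°, -67.0289°) → (-7461623.016, 2798363.942) m.
P3 (24.8361°, -67.0417°) → (-7463047.906, 2855626.590) m.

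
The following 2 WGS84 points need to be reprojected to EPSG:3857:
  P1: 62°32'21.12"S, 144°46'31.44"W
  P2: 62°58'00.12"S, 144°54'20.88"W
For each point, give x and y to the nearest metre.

P1: x -16116324 m, y -8988143 m; P2: x -16130840 m, y -9092090 m

Web Mercator: x = R·λ, y = R·ln tan(π/4+φ/2), R = 6378137 m.
P1 (-62.5392°, -144.7754°) → (-16116323.807, -8988142.968) m.
P2 (-62.9667°, -144.9058°) → (-16130839.869, -9092090.325) m.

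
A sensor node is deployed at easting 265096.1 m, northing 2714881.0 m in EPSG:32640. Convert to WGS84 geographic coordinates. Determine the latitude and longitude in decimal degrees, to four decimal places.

lat 24.5300°, lon 54.6813°

Zone 40N: λ₀ = 57°, k₀ = 0.9996, false easting 500000 m.
Meridian distance M = (N − FN)/k₀ = 2715967.4 m.
Inverse transverse Mercator on WGS84 gives φ = 24.52999961°, λ = 54.68129965°.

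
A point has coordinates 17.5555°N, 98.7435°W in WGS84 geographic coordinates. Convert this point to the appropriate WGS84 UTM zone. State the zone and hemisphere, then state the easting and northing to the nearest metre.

Longitude -98.7435° lies in the 6° band [-102°, -96°), giving zone 14; latitude is north of the equator, so 14N.
Zone 14 central meridian λ₀ = 6×14 − 183 = -99°; Δλ = +0.2565°.
Transverse Mercator on WGS84 with k₀ = 0.9996 gives E = 527221.055 m, N = 1941027.286 m.

Zone 14N: E 527221 m, N 1941027 m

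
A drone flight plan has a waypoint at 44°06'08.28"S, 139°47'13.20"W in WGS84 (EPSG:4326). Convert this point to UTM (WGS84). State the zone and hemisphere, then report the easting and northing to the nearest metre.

Longitude -139.7870° lies in the 6° band [-144°, -138°), giving zone 7; latitude is south of the equator, so 7S.
Zone 7 central meridian λ₀ = 6×7 − 183 = -141°; Δλ = +1.2130°.
Transverse Mercator on WGS84 with k₀ = 0.9996 gives E = 597084.181 m, N = 5116049.564 m.

Zone 7S: E 597084 m, N 5116050 m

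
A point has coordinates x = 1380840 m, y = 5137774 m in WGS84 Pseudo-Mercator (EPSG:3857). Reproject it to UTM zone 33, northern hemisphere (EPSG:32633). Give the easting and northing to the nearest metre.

E 284501 m, N 4635813 m

Web Mercator inverse (R = 6378137 m) → φ = 41.84489695°, λ = 12.40429677°.
UTM 33N forward: E = 284500.556 m, N = 4635813.221 m.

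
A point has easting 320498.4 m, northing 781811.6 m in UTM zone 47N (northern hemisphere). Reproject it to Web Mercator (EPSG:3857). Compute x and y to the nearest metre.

x 10839713 m, y 789045 m

Unproject from UTM 47N (λ₀ = 99°) → φ = 7.07010002°, λ = 97.37479989°.
Web Mercator (R = 6378137 m): x = 10839713.140 m, y = 789044.908 m.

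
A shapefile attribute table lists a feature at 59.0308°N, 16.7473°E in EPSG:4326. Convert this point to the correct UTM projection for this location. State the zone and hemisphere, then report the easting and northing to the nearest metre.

Zone 33N: E 600289 m, N 6544793 m

Longitude 16.7473° lies in the 6° band [12°, 18°), giving zone 33; latitude is north of the equator, so 33N.
Zone 33 central meridian λ₀ = 6×33 − 183 = 15°; Δλ = +1.7473°.
Transverse Mercator on WGS84 with k₀ = 0.9996 gives E = 600289.447 m, N = 6544793.000 m.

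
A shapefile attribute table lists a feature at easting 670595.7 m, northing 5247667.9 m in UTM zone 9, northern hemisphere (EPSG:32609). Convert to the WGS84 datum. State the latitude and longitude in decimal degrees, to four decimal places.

lat 47.3602°, lon -126.7408°

Zone 9N: λ₀ = -129°, k₀ = 0.9996, false easting 500000 m.
Meridian distance M = (N − FN)/k₀ = 5249767.8 m.
Inverse transverse Mercator on WGS84 gives φ = 47.36020025°, λ = -126.74079970°.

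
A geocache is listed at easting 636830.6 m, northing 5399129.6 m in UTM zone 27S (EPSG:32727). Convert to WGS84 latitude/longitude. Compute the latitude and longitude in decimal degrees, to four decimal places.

Zone 27S: λ₀ = -21°, k₀ = 0.9996, false easting 500000 m, false northing 10000000 m.
Meridian distance M = (N − FN)/k₀ = -4602711.5 m.
Inverse transverse Mercator on WGS84 gives φ = -41.54779961°, λ = -19.35939967°.

lat -41.5478°, lon -19.3594°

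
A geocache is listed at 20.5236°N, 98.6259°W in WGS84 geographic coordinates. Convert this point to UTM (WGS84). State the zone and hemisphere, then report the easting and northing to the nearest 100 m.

Zone 14N: E 539000 m, N 2269500 m

Longitude -98.6259° lies in the 6° band [-102°, -96°), giving zone 14; latitude is north of the equator, so 14N.
Zone 14 central meridian λ₀ = 6×14 − 183 = -99°; Δλ = +0.3741°.
Transverse Mercator on WGS84 with k₀ = 0.9996 gives E = 539002.008 m, N = 2269469.250 m.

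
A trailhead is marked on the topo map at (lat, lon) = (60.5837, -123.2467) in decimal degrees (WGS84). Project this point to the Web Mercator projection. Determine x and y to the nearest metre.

Web Mercator is spherical with R = a = 6378137 m.
x = R·λ = 6378137 × -2.151060707 = -13719759.886 m.
y = R·ln tan(π/4 + φ/2) = 6378137 × 1.337515135 = 8530854.769 m.

x -13719760 m, y 8530855 m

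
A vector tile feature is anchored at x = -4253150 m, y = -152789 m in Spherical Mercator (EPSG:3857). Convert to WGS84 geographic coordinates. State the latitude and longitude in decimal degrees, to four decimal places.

lat -1.3724°, lon -38.2067°

R = 6378137 m. λ = x/R = -38.20669651°.
φ = 2·arctan(exp(y/R)) − 90° = 2·arctan(0.97633) − 90° = -1.37239569°.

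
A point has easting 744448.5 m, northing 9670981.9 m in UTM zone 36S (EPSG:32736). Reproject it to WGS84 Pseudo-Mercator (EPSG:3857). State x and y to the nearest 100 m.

Unproject from UTM 36S (λ₀ = 33°) → φ = -2.97449982°, λ = 35.19919989°.
Web Mercator (R = 6378137 m): x = 3918357.008 m, y = -331268.642 m.

x 3918400 m, y -331300 m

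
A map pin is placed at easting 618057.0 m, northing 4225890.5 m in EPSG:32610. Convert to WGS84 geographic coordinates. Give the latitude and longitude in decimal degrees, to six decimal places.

Zone 10N: λ₀ = -123°, k₀ = 0.9996, false easting 500000 m.
Meridian distance M = (N − FN)/k₀ = 4227581.5 m.
Inverse transverse Mercator on WGS84 gives φ = 38.17320018°, λ = -121.65219982°.

lat 38.173200°, lon -121.652200°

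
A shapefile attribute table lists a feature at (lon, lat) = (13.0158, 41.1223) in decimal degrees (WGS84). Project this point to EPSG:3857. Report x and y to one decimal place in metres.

x 1448912.2 m, y 5030397.7 m

Web Mercator is spherical with R = a = 6378137 m.
x = R·λ = 6378137 × 0.227168565 = 1448912.228 m.
y = R·ln tan(π/4 + φ/2) = 6378137 × 0.788693886 = 5030397.657 m.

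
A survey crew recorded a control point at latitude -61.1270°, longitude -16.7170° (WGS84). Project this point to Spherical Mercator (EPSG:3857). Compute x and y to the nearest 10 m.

x -1860930 m, y -8655040 m

Web Mercator is spherical with R = a = 6378137 m.
x = R·λ = 6378137 × -0.291766691 = -1860927.928 m.
y = R·ln tan(π/4 + φ/2) = 6378137 × -1.356986024 = -8655042.771 m.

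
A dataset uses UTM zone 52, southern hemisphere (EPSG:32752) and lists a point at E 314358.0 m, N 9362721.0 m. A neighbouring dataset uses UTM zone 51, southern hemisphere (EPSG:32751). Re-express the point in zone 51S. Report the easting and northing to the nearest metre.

UTM 52S → geographic: φ = -5.76300032°, λ = 127.32349993°.
UTM 51S (λ₀ = 123°) forward: E = 979130.609 m, N = 9361175.945 m.

E 979131 m, N 9361176 m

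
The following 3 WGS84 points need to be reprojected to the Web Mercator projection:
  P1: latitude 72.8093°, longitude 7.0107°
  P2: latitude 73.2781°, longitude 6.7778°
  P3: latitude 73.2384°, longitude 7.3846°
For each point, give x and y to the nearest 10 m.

Web Mercator: x = R·λ, y = R·ln tan(π/4+φ/2), R = 6378137 m.
P1 (72.8093°, 7.0107°) → (780427.554, 12051261.816) m.
P2 (73.2781°, 6.7778°) → (754501.245, 12230213.451) m.
P3 (73.2384°, 7.3846°) → (822049.912, 12214871.471) m.

P1: x 780430 m, y 12051260 m; P2: x 754500 m, y 12230210 m; P3: x 822050 m, y 12214870 m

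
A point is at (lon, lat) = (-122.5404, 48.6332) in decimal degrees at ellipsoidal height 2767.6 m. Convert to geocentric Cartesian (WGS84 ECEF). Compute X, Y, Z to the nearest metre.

X -2272583 m, Y -3561696 m, Z 4765777 m

WGS84: a = 6378137 m, e² = 0.006694380; N(φ) = a/√(1−e²sin²φ) = 6390195.661 m.
X = (N+h)·cosφ·cosλ = -2272582.949 m; Y = (N+h)·cosφ·sinλ = -3561696.144 m; Z = (N(1−e²)+h)·sinφ = 4765776.530 m.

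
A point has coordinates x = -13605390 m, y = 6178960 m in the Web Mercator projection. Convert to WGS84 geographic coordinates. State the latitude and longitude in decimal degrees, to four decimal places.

R = 6378137 m. λ = x/R = -122.21929783°.
φ = 2·arctan(exp(y/R)) − 90° = 2·arctan(2.63471) − 90° = 48.43159748°.

lat 48.4316°, lon -122.2193°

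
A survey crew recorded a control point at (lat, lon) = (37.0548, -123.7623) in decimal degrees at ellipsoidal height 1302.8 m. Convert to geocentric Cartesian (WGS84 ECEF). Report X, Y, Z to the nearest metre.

WGS84: a = 6378137 m, e² = 0.006694380; N(φ) = a/√(1−e²sin²φ) = 6385902.944 m.
X = (N+h)·cosφ·cosλ = -2832857.116 m; Y = (N+h)·cosφ·sinλ = -4237700.632 m; Z = (N(1−e²)+h)·sinφ = 3823033.433 m.

X -2832857 m, Y -4237701 m, Z 3823033 m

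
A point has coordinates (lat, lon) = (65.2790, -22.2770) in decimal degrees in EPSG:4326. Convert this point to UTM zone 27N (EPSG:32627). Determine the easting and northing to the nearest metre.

Zone 27 central meridian λ₀ = 6×27 − 183 = -21°; Δλ = -1.2770°.
Transverse Mercator on WGS84 with k₀ = 0.9996 gives E = 440412.962 m, N = 7240152.373 m.

E 440413 m, N 7240152 m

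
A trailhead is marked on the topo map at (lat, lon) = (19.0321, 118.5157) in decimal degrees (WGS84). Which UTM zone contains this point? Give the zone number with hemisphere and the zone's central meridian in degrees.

UTM zone = ⌊(λ + 180)/6⌋ + 1; 118.5157° ∈ [114°, 120°) → zone 50.
Hemisphere: N (φ ≥ 0).
Central meridian λ₀ = 6×50 − 183 = 117°.

Zone 50N, central meridian 117°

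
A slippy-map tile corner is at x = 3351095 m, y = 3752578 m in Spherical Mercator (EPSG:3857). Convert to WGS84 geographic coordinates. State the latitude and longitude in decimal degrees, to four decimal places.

R = 6378137 m. λ = x/R = 30.10339857°.
φ = 2·arctan(exp(y/R)) − 90° = 2·arctan(1.80101) − 90° = 31.91820085°.

lat 31.9182°, lon 30.1034°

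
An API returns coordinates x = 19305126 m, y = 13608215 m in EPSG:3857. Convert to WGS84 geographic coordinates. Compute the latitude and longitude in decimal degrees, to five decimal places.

R = 6378137 m. λ = x/R = 173.42089748°.
φ = 2·arctan(exp(y/R)) − 90° = 2·arctan(8.44498) − 90° = 76.49369918°.

lat 76.49370°, lon 173.42090°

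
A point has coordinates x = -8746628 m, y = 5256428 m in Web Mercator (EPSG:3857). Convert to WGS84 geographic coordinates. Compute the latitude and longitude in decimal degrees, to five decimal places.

R = 6378137 m. λ = x/R = -78.57229617°.
φ = 2·arctan(exp(y/R)) − 90° = 2·arctan(2.27990) − 90° = 42.63400128°.

lat 42.63400°, lon -78.57230°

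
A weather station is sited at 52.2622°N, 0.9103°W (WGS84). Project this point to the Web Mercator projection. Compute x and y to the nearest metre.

x -101334 m, y 6847674 m

Web Mercator is spherical with R = a = 6378137 m.
x = R·λ = 6378137 × -0.015887732 = -101334.132 m.
y = R·ln tan(π/4 + φ/2) = 6378137 × 1.073616659 = 6847674.134 m.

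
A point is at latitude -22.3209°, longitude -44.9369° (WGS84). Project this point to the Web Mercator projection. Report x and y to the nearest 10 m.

Web Mercator is spherical with R = a = 6378137 m.
x = R·λ = 6378137 × -0.784296861 = -5002352.826 m.
y = R·ln tan(π/4 + φ/2) = 6378137 × -0.399818469 = -2550096.970 m.

x -5002350 m, y -2550100 m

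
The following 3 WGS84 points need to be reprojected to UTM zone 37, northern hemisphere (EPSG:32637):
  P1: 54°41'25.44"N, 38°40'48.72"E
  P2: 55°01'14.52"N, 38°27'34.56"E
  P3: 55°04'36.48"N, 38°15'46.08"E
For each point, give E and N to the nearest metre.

P1: E 479386 m, N 6060387 m; P2: E 465449 m, N 6097228 m; P3: E 452933 m, N 6103586 m

UTM zone 37N: λ₀ = 39°, k₀ = 0.9996.
P1 (54.6904°, 38.6802°) → (479385.682, 6060387.273) m.
P2 (55.0207°, 38.4596°) → (465449.380, 6097228.405) m.
P3 (55.0768°, 38.2628°) → (452932.962, 6103585.976) m.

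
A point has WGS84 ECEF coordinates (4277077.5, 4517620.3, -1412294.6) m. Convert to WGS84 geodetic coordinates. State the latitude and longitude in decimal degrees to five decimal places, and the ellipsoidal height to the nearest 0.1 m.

lat -12.87360°, lon 46.56670°, h 2325.3 m

λ = atan2(Y, X) = 46.56669989°; p = √(X²+Y²) = 6221116.1 m.
Bowring's method on WGS84 (a = 6378137 m, b = 6356752.314 m) gives φ = -12.87360005°, h = 2325.261 m.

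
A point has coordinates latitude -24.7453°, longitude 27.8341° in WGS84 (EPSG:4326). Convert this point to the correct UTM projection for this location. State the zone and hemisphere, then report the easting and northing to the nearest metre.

Longitude 27.8341° lies in the 6° band [24°, 30°), giving zone 35; latitude is south of the equator, so 35S.
Zone 35 central meridian λ₀ = 6×35 − 183 = 27°; Δλ = +0.8341°.
Transverse Mercator on WGS84 with k₀ = 0.9996 gives E = 584343.421 m, N = 7262997.347 m.

Zone 35S: E 584343 m, N 7262997 m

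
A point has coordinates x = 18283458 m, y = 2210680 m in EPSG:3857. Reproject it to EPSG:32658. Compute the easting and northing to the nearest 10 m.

Web Mercator inverse (R = 6378137 m) → φ = 19.47279730°, λ = 164.24309768°.
UTM 58N forward: E = 420562.000 m, N = 2153317.697 m.

E 420560 m, N 2153320 m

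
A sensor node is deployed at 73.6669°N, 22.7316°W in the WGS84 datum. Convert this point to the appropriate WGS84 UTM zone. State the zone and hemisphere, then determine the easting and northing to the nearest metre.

Longitude -22.7316° lies in the 6° band [-24°, -18°), giving zone 27; latitude is north of the equator, so 27N.
Zone 27 central meridian λ₀ = 6×27 − 183 = -21°; Δλ = -1.7316°.
Transverse Mercator on WGS84 with k₀ = 0.9996 gives E = 445652.422 m, N = 8175665.015 m.

Zone 27N: E 445652 m, N 8175665 m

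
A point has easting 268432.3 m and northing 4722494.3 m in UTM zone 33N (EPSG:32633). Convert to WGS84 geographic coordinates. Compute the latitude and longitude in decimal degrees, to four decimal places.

Zone 33N: λ₀ = 15°, k₀ = 0.9996, false easting 500000 m.
Meridian distance M = (N − FN)/k₀ = 4724384.1 m.
Inverse transverse Mercator on WGS84 gives φ = 42.62010008°, λ = 12.17640014°.

lat 42.6201°, lon 12.1764°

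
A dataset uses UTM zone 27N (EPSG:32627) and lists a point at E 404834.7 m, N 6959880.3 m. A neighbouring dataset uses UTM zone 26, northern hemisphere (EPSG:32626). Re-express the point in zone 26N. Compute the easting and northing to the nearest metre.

E 711158 m, N 6965285 m

UTM 27N → geographic: φ = 62.75690014°, λ = -22.86349912°.
UTM 26N (λ₀ = -27°) forward: E = 711158.080 m, N = 6965285.205 m.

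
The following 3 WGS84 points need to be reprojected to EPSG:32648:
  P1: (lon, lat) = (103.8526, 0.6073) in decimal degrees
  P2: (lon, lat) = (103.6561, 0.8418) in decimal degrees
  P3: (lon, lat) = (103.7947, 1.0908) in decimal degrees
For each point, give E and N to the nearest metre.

P1: E 372322 m, N 67138 m; P2: E 350460 m, N 93070 m; P3: E 365894 m, N 120593 m

UTM zone 48N: λ₀ = 105°, k₀ = 0.9996.
P1 (0.6073°, 103.8526°) → (372321.642, 67138.474) m.
P2 (0.8418°, 103.6561°) → (350459.810, 93070.029) m.
P3 (1.0908°, 103.7947°) → (365894.479, 120593.176) m.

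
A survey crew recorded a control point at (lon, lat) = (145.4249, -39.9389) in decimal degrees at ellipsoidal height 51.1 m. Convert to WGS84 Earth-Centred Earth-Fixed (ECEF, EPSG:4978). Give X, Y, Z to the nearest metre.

X -4032193 m, Y 2779038 m, Z -4072819 m

WGS84: a = 6378137 m, e² = 0.006694380; N(φ) = a/√(1−e²sin²φ) = 6386953.656 m.
X = (N+h)·cosφ·cosλ = -4032193.172 m; Y = (N+h)·cosφ·sinλ = 2779038.251 m; Z = (N(1−e²)+h)·sinφ = -4072819.069 m.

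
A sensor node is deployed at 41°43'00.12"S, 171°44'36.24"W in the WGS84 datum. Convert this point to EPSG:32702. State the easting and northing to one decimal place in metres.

E 438160.9 m, N 5381410.5 m

Zone 2 central meridian λ₀ = 6×2 − 183 = -171°; Δλ = -0.7434°.
Transverse Mercator on WGS84 with k₀ = 0.9996 gives E = 438160.854 m, N = 5381410.502 m.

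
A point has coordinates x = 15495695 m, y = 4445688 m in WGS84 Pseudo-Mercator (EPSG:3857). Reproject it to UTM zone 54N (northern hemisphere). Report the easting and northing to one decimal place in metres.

Web Mercator inverse (R = 6378137 m) → φ = 37.04720070°, λ = 139.20019657°.
UTM 54N forward: E = 339952.327 m, N = 4101623.269 m.

E 339952.3 m, N 4101623.3 m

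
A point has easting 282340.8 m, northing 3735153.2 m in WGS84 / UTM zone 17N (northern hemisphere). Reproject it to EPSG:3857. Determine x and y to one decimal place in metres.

x -9278412.7 m, y 3993153.8 m

Unproject from UTM 17N (λ₀ = -81°) → φ = 33.73409995°, λ = -83.34939962°.
Web Mercator (R = 6378137 m): x = -9278412.724 m, y = 3993153.783 m.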